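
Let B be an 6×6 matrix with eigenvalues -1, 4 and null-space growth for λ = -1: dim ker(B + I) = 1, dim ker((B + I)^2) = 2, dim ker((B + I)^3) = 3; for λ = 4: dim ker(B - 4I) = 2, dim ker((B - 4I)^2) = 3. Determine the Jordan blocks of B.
Jordan blocks: (-1, 3), (4, 2), (4, 1)

λ = -1: successive nullity increments [1, 1, 1] count blocks of size ≥ k; block sizes are [3].
λ = 4: successive nullity increments [2, 1] count blocks of size ≥ k; block sizes are [2, 1].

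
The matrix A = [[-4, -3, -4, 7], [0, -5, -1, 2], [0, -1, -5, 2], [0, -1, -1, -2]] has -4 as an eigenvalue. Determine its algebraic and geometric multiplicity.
The characteristic polynomial is (x + 4)^4, so the factor x + 4 appears with exponent 4: the algebraic multiplicity is 4.

rank(A + 4I) = 2, so the eigenspace has dimension 4 - 2 = 2: the geometric multiplicity is 2.

Since 2 < 4, A is not diagonalizable.

algebraic multiplicity 4, geometric multiplicity 2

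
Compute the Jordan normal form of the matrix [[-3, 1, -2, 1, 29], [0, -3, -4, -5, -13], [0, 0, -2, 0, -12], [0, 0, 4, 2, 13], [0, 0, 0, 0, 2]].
J = [[-3, 1, 0, 0, 0], [0, -3, 0, 0, 0], [0, 0, -2, 0, 0], [0, 0, 0, 2, 1], [0, 0, 0, 0, 2]]

The characteristic polynomial is det(xI - A) = (x - 2)^2(x + 2)(x + 3)^2, so the eigenvalues are -3 (algebraic multiplicity 2), -2 (algebraic multiplicity 1), 2 (algebraic multiplicity 2).

For λ = -3: rank(A + 3I) = 4, rank((A + 3I)^2) = 3. The eigenspace has dimension 5 - 4 = 1, so there is 1 Jordan block; the rank sequence gives block sizes [2].

For λ = -2: algebraic multiplicity 1 gives one 1×1 block.

For λ = 2: rank(A - 2I) = 4, rank((A - 2I)^2) = 3. The eigenspace has dimension 5 - 4 = 1, so there is 1 Jordan block; the rank sequence gives block sizes [2].

Assembling the blocks gives the Jordan form J above.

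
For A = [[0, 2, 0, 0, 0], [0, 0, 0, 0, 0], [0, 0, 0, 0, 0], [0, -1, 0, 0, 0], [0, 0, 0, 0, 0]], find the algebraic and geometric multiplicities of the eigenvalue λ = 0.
algebraic multiplicity 5, geometric multiplicity 4

The characteristic polynomial is x^5, so the factor x appears with exponent 5: the algebraic multiplicity is 5.

rank(A) = 1, so the eigenspace has dimension 5 - 1 = 4: the geometric multiplicity is 4.

Since 4 < 5, A is not diagonalizable.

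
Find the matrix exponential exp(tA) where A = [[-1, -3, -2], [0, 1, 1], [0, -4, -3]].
A has Jordan form J = [[-1, 1, 0], [0, -1, 1], [0, 0, -1]] with A = PJP^{-1}, so e^{tA} = P e^{tJ} P^{-1}.

For a Jordan block J_k(λ), e^{tJ_k(λ)} = e^{λt} · (I + tN + t^2 N^2/2! + ... + t^{k-1} N^{k-1}/(k-1)!) where N is the nilpotent superdiagonal part.

Assembling the blocks and conjugating back gives the entries of e^{tA} as shown above.

e^{tA} = [[e^{-t}, t*(t - 3)*e^{-t}, t*(t - 4)*e^{-t}/2], [0, (2*t + 1)*e^{-t}, t*e^{-t}], [0, -4*t*e^{-t}, (1 - 2*t)*e^{-t}]]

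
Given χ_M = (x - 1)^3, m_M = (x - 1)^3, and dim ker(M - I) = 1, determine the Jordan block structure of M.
λ = 1: algebraic multiplicity 3 (exponent in χ_M), largest block size 3 (exponent in m_M), 1 block (geometric multiplicity). This forces block sizes [3].

Jordan blocks: (1, 3)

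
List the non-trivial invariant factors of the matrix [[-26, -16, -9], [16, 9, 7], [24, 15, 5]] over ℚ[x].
(x + 4)^3

The Jordan structure of A has elementary divisors (x + 4)^3. Arranging the block sizes at each eigenvalue in decreasing order and taking row products gives the invariant factors.

Invariant factors (smallest first, each dividing the next): (x + 4)^3.

Check: the last factor (x + 4)^3 is the minimal polynomial, and the product (x + 4)^3 is the characteristic polynomial.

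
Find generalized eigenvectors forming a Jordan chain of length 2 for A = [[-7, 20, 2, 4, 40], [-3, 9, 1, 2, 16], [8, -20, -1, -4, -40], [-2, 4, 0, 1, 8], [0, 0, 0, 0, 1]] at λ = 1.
v_1 = [[0, 0, 1, 0, 0]]^T, v_2 = [[2, 1, -2, 0, 0]]^T

We seek v_1 ∈ ker((A - I)^2) \ ker(A - I), then set v_{i+1} = (A - I) v_i.

One such chain is v_1 = [[0, 0, 1, 0, 0]]^T, v_2 = [[2, 1, -2, 0, 0]]^T. Check: (A - I) v_2 = [[0, 0, 0, 0, 0]]^T = 0.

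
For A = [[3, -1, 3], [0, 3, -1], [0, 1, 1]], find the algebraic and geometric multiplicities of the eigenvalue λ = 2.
algebraic multiplicity 2, geometric multiplicity 1

The characteristic polynomial is (x - 3)(x - 2)^2, so the factor x - 2 appears with exponent 2: the algebraic multiplicity is 2.

rank(A - 2I) = 2, so the eigenspace has dimension 3 - 2 = 1: the geometric multiplicity is 1.

Since 1 < 2, A is not diagonalizable.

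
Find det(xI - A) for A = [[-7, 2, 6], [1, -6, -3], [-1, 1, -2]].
χ_A(x) = (x + 5)^3

xI - A = [[x + 7, -2, -6], [-1, x + 6, 3], [1, -1, x + 2]].

Expanding det(xI - A) along the first row:
det(xI - A) = + (x + 7)·det([[x + 6, 3], [-1, x + 2]]) - (-2)·det([[-1, 3], [1, x + 2]]) + (-6)·det([[-1, x + 6], [1, -1]]).

Evaluating gives χ_A(x) = x^3 + 15x^2 + 75x + 125 = (x + 5)^3.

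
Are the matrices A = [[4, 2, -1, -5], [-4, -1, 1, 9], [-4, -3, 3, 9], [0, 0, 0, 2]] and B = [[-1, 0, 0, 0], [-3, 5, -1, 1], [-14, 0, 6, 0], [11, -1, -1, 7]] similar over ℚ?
trace(A) = 8 but trace(B) = 17. The trace is a similarity invariant, so A and B are not similar.

No.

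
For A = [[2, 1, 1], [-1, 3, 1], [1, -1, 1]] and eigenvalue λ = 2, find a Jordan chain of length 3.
We seek v_1 ∈ ker((A - 2I)^3) \ ker((A - 2I)^2), then set v_{i+1} = (A - 2I) v_i.

One such chain is v_1 = [[0, 1, 0]]^T, v_2 = [[1, 1, -1]]^T, v_3 = [[0, -1, 1]]^T. Check: (A - 2I) v_3 = [[0, 0, 0]]^T = 0.

v_1 = [[0, 1, 0]]^T, v_2 = [[1, 1, -1]]^T, v_3 = [[0, -1, 1]]^T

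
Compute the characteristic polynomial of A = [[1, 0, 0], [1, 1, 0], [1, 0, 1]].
xI - A = [[x - 1, 0, 0], [-1, x - 1, 0], [-1, 0, x - 1]].

Expanding det(xI - A) along the first row:
det(xI - A) = + (x - 1)·det([[x - 1, 0], [0, x - 1]]) - (0)·det([[-1, 0], [-1, x - 1]]) + (0)·det([[-1, x - 1], [-1, 0]]).

Evaluating gives χ_A(x) = x^3 - 3x^2 + 3x - 1 = (x - 1)^3.

χ_A(x) = (x - 1)^3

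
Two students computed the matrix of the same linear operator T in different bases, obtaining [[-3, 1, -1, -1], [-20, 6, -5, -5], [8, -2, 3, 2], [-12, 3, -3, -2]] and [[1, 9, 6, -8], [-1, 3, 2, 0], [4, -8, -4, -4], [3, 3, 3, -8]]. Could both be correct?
No.

trace(A) = 4 but trace(B) = -8. The trace is a similarity invariant, so A and B are not similar.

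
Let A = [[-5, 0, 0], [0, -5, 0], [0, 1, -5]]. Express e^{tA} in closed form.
A has Jordan form J = [[-5, 1, 0], [0, -5, 0], [0, 0, -5]] with A = PJP^{-1}, so e^{tA} = P e^{tJ} P^{-1}.

For a Jordan block J_k(λ), e^{tJ_k(λ)} = e^{λt} · (I + tN + t^2 N^2/2! + ... + t^{k-1} N^{k-1}/(k-1)!) where N is the nilpotent superdiagonal part.

Assembling the blocks and conjugating back gives the entries of e^{tA} as shown above.

e^{tA} = [[e^{-5*t}, 0, 0], [0, e^{-5*t}, 0], [0, t*e^{-5*t}, e^{-5*t}]]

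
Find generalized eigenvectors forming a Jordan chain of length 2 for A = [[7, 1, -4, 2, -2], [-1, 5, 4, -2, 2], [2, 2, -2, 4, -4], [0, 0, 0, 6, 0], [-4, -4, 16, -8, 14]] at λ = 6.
We seek v_1 ∈ ker((A - 6I)^2) \ ker(A - 6I), then set v_{i+1} = (A - 6I) v_i.

One such chain is v_1 = [[0, 1, -2, 0, 4]]^T, v_2 = [[1, -1, 2, 0, -4]]^T. Check: (A - 6I) v_2 = [[0, 0, 0, 0, 0]]^T = 0.

v_1 = [[0, 1, -2, 0, 4]]^T, v_2 = [[1, -1, 2, 0, -4]]^T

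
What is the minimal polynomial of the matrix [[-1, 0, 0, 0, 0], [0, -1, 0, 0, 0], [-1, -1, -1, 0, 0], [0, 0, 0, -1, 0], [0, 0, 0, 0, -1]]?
The characteristic polynomial factors as (x + 1)^5. The minimal polynomial is ∏(x - λ)^{k_λ} where k_λ is the size of the largest Jordan block at λ.

For λ = -1: rank(A + I) = 1, and the largest Jordan block has size 2 (the smallest k with rank((A + I)^k) = rank((A + I)^(k+1))).

So m_A(x) = (x + 1)^2.

m_A(x) = (x + 1)^2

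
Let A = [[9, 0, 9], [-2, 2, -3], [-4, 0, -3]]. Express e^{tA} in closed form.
e^{tA} = [[(6*t + 1)*e^{3*t}, 0, 9*t*e^{3*t}], [2*(1 - e^{t})*e^{2*t}, e^{2*t}, 3*(1 - e^{t})*e^{2*t}], [-4*t*e^{3*t}, 0, (1 - 6*t)*e^{3*t}]]

A has Jordan form J = [[2, 0, 0], [0, 3, 1], [0, 0, 3]] with A = PJP^{-1}, so e^{tA} = P e^{tJ} P^{-1}.

For a Jordan block J_k(λ), e^{tJ_k(λ)} = e^{λt} · (I + tN + t^2 N^2/2! + ... + t^{k-1} N^{k-1}/(k-1)!) where N is the nilpotent superdiagonal part.

Assembling the blocks and conjugating back gives the entries of e^{tA} as shown above.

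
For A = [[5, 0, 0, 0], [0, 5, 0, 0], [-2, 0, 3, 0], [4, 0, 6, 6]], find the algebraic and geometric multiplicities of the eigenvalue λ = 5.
algebraic multiplicity 2, geometric multiplicity 2

The characteristic polynomial is (x - 6)(x - 5)^2(x - 3), so the factor x - 5 appears with exponent 2: the algebraic multiplicity is 2.

rank(A - 5I) = 2, so the eigenspace has dimension 4 - 2 = 2: the geometric multiplicity is 2.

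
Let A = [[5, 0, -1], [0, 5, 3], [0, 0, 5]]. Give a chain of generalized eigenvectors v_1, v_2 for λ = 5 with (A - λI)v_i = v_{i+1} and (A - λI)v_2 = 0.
We seek v_1 ∈ ker((A - 5I)^2) \ ker(A - 5I), then set v_{i+1} = (A - 5I) v_i.

One such chain is v_1 = [[1, -2, -1]]^T, v_2 = [[1, -3, 0]]^T. Check: (A - 5I) v_2 = [[0, 0, 0]]^T = 0.

v_1 = [[1, -2, -1]]^T, v_2 = [[1, -3, 0]]^T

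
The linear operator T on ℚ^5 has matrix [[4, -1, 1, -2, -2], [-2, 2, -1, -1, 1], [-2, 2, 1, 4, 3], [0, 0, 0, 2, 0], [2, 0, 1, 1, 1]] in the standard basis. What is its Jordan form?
The characteristic polynomial is det(xI - A) = (x - 2)^5, so the eigenvalues are 2 (algebraic multiplicity 5).

For λ = 2: rank(A - 2I) = 3, rank((A - 2I)^2) = 1, rank((A - 2I)^3) = 0. The eigenspace has dimension 5 - 3 = 2, so there are 2 Jordan blocks; the rank sequence gives block sizes [3, 2].

Assembling the blocks gives the Jordan form J above.

J = [[2, 1, 0, 0, 0], [0, 2, 1, 0, 0], [0, 0, 2, 0, 0], [0, 0, 0, 2, 1], [0, 0, 0, 0, 2]]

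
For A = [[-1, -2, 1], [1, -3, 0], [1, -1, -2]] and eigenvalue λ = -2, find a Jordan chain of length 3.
v_1 = [[0, 0, 1]]^T, v_2 = [[1, 0, 0]]^T, v_3 = [[1, 1, 1]]^T

We seek v_1 ∈ ker((A + 2I)^3) \ ker((A + 2I)^2), then set v_{i+1} = (A + 2I) v_i.

One such chain is v_1 = [[0, 0, 1]]^T, v_2 = [[1, 0, 0]]^T, v_3 = [[1, 1, 1]]^T. Check: (A + 2I) v_3 = [[0, 0, 0]]^T = 0.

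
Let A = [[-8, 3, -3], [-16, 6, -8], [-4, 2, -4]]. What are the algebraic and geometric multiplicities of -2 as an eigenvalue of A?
The characteristic polynomial is (x + 2)^3, so the factor x + 2 appears with exponent 3: the algebraic multiplicity is 3.

rank(A + 2I) = 1, so the eigenspace has dimension 3 - 1 = 2: the geometric multiplicity is 2.

Since 2 < 3, A is not diagonalizable.

algebraic multiplicity 3, geometric multiplicity 2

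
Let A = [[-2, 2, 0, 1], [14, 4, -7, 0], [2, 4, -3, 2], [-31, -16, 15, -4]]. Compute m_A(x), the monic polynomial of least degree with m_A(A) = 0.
The characteristic polynomial factors as (x - 4)(x + 3)^3. The minimal polynomial is ∏(x - λ)^{k_λ} where k_λ is the size of the largest Jordan block at λ.

For λ = -3: rank(A + 3I) = 3, and the largest Jordan block has size 3 (the smallest k with rank((A + 3I)^k) = rank((A + 3I)^(k+1))).
For λ = 4: rank(A - 4I) = 3, and the largest Jordan block has size 1 (the smallest k with rank((A - 4I)^k) = rank((A - 4I)^(k+1))).

So m_A(x) = (x - 4)(x + 3)^3.

m_A(x) = (x - 4)(x + 3)^3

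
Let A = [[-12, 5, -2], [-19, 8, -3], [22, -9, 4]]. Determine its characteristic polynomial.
xI - A = [[x + 12, -5, 2], [19, x - 8, 3], [-22, 9, x - 4]].

Expanding det(xI - A) along the first row:
det(xI - A) = + (x + 12)·det([[x - 8, 3], [9, x - 4]]) - (-5)·det([[19, 3], [-22, x - 4]]) + (2)·det([[19, x - 8], [-22, 9]]).

Evaluating gives χ_A(x) = x^3.

χ_A(x) = x^3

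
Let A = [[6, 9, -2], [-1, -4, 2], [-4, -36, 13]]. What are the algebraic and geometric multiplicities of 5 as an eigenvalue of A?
The characteristic polynomial is (x - 5)^3, so the factor x - 5 appears with exponent 3: the algebraic multiplicity is 3.

rank(A - 5I) = 1, so the eigenspace has dimension 3 - 1 = 2: the geometric multiplicity is 2.

Since 2 < 3, A is not diagonalizable.

algebraic multiplicity 3, geometric multiplicity 2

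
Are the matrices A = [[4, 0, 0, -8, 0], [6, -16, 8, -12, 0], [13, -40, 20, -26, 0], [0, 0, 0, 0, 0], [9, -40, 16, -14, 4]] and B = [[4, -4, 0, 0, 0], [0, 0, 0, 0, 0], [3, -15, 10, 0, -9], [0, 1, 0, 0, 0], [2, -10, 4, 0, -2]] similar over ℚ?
No.

Both have characteristic polynomial x^2(x - 4)^3, but the minimal polynomial of A is x(x - 4)^2 while the minimal polynomial of B is x^2(x - 4)^2. The minimal polynomial is a similarity invariant, so A and B are not similar.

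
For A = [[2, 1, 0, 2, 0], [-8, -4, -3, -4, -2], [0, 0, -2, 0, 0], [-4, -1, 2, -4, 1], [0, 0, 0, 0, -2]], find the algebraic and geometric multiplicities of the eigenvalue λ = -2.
algebraic multiplicity 5, geometric multiplicity 2

The characteristic polynomial is (x + 2)^5, so the factor x + 2 appears with exponent 5: the algebraic multiplicity is 5.

rank(A + 2I) = 3, so the eigenspace has dimension 5 - 3 = 2: the geometric multiplicity is 2.

Since 2 < 5, A is not diagonalizable.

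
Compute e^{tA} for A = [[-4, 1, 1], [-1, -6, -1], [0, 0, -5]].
e^{tA} = [[(t + 1)*e^{-5*t}, t*e^{-5*t}, t*e^{-5*t}], [-t*e^{-5*t}, (1 - t)*e^{-5*t}, -t*e^{-5*t}], [0, 0, e^{-5*t}]]

A has Jordan form J = [[-5, 1, 0], [0, -5, 0], [0, 0, -5]] with A = PJP^{-1}, so e^{tA} = P e^{tJ} P^{-1}.

For a Jordan block J_k(λ), e^{tJ_k(λ)} = e^{λt} · (I + tN + t^2 N^2/2! + ... + t^{k-1} N^{k-1}/(k-1)!) where N is the nilpotent superdiagonal part.

Assembling the blocks and conjugating back gives the entries of e^{tA} as shown above.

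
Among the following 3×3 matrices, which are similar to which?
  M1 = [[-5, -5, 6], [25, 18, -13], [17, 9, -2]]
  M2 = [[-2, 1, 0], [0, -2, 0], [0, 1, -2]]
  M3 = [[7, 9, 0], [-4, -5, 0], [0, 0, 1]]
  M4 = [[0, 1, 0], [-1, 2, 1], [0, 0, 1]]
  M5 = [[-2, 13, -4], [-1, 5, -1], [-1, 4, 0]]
Characteristic polynomials: χ_{M1} = (x - 6)^2(x + 1), χ_{M2} = (x + 2)^3, χ_{M3} = (x - 1)^3, χ_{M4} = (x - 1)^3, χ_{M5} = (x - 1)^3.

{M1}: invariant factors (x - 6)^2(x + 1).

{M2}: invariant factors x + 2, (x + 2)^2.

{M3}: invariant factors x - 1, (x - 1)^2.

{M4, M5}: invariant factors (x - 1)^3.

Matrices are similar if and only if their invariant-factor lists agree; the partition into similarity classes is {M1}, {M2}, {M3}, {M4, M5}.

4 classes: {M1}, {M2}, {M3}, {M4, M5}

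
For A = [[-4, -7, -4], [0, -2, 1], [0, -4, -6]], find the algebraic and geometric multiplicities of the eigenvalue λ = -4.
The characteristic polynomial is (x + 4)^3, so the factor x + 4 appears with exponent 3: the algebraic multiplicity is 3.

rank(A + 4I) = 2, so the eigenspace has dimension 3 - 2 = 1: the geometric multiplicity is 1.

Since 1 < 3, A is not diagonalizable.

algebraic multiplicity 3, geometric multiplicity 1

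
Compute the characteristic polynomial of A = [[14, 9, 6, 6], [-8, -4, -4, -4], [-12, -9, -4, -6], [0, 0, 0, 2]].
χ_A(x) = (x - 2)^4

xI - A = [[x - 14, -9, -6, -6], [8, x + 4, 4, 4], [12, 9, x + 4, 6], [0, 0, 0, x - 2]].

Expanding det(xI - A) along the first row:
det(xI - A) = + (x - 14)·det([[x + 4, 4, 4], [9, x + 4, 6], [0, 0, x - 2]]) - (-9)·det([[8, 4, 4], [12, x + 4, 6], [0, 0, x - 2]]) + (-6)·det([[8, x + 4, 4], [12, 9, 6], [0, 0, x - 2]]) - (-6)·det([[8, x + 4, 4], [12, 9, x + 4], [0, 0, 0]]).

Evaluating gives χ_A(x) = x^4 - 8x^3 + 24x^2 - 32x + 16 = (x - 2)^4.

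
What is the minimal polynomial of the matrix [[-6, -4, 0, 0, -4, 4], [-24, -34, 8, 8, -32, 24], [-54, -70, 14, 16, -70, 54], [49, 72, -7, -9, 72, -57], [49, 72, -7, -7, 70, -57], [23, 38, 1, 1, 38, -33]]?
m_A(x) = (x - 6)^2(x + 2)(x + 4)

The characteristic polynomial factors as (x - 6)^2(x + 2)^3(x + 4). The minimal polynomial is ∏(x - λ)^{k_λ} where k_λ is the size of the largest Jordan block at λ.

For λ = -4: rank(A + 4I) = 5, and the largest Jordan block has size 1 (the smallest k with rank((A + 4I)^k) = rank((A + 4I)^(k+1))).
For λ = -2: rank(A + 2I) = 3, and the largest Jordan block has size 1 (the smallest k with rank((A + 2I)^k) = rank((A + 2I)^(k+1))).
For λ = 6: rank(A - 6I) = 5, and the largest Jordan block has size 2 (the smallest k with rank((A - 6I)^k) = rank((A - 6I)^(k+1))).

So m_A(x) = (x - 6)^2(x + 2)(x + 4).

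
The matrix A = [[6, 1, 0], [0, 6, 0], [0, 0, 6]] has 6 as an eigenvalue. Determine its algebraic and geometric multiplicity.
The characteristic polynomial is (x - 6)^3, so the factor x - 6 appears with exponent 3: the algebraic multiplicity is 3.

rank(A - 6I) = 1, so the eigenspace has dimension 3 - 1 = 2: the geometric multiplicity is 2.

Since 2 < 3, A is not diagonalizable.

algebraic multiplicity 3, geometric multiplicity 2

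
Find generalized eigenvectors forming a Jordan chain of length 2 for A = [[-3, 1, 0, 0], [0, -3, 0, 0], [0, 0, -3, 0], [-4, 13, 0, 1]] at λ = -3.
v_1 = [[-1, 1, 0, -4]]^T, v_2 = [[1, 0, 0, 1]]^T

We seek v_1 ∈ ker((A + 3I)^2) \ ker(A + 3I), then set v_{i+1} = (A + 3I) v_i.

One such chain is v_1 = [[-1, 1, 0, -4]]^T, v_2 = [[1, 0, 0, 1]]^T. Check: (A + 3I) v_2 = [[0, 0, 0, 0]]^T = 0.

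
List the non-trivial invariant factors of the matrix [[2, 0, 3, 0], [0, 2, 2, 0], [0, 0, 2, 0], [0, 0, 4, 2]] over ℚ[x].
The Jordan structure of A has elementary divisors (x - 2)^2, (x - 2), (x - 2). Arranging the block sizes at each eigenvalue in decreasing order and taking row products gives the invariant factors.

Invariant factors (smallest first, each dividing the next): x - 2, x - 2, (x - 2)^2.

Check: the last factor (x - 2)^2 is the minimal polynomial, and the product (x - 2)^4 is the characteristic polynomial.

x - 2, x - 2, (x - 2)^2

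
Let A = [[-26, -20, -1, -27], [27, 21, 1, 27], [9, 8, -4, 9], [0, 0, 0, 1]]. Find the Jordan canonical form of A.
The characteristic polynomial is det(xI - A) = (x - 1)^2(x + 5)^2, so the eigenvalues are -5 (algebraic multiplicity 2), 1 (algebraic multiplicity 2).

For λ = -5: rank(A + 5I) = 3, rank((A + 5I)^2) = 2. The eigenspace has dimension 4 - 3 = 1, so there is 1 Jordan block; the rank sequence gives block sizes [2].

For λ = 1: rank(A - I) = 2. The eigenspace has dimension 4 - 2 = 2, so there are 2 Jordan blocks; the rank sequence gives block sizes [1, 1].

Assembling the blocks gives the Jordan form J above.

J = [[-5, 1, 0, 0], [0, -5, 0, 0], [0, 0, 1, 0], [0, 0, 0, 1]]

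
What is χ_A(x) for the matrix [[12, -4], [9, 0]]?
χ_A(x) = (x - 6)^2

xI - A = [[x - 12, 4], [-9, x]].

Expanding det(xI - A) along the first row:
det(xI - A) = + (x - 12)·det([[x]]) - (4)·det([[-9]]).

Evaluating gives χ_A(x) = x^2 - 12x + 36 = (x - 6)^2.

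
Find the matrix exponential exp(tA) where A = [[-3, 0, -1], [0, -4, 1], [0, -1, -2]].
A has Jordan form J = [[-3, 1, 0], [0, -3, 1], [0, 0, -3]] with A = PJP^{-1}, so e^{tA} = P e^{tJ} P^{-1}.

For a Jordan block J_k(λ), e^{tJ_k(λ)} = e^{λt} · (I + tN + t^2 N^2/2! + ... + t^{k-1} N^{k-1}/(k-1)!) where N is the nilpotent superdiagonal part.

Assembling the blocks and conjugating back gives the entries of e^{tA} as shown above.

e^{tA} = [[e^{-3*t}, t^2*e^{-3*t}/2, t*(-t - 2)*e^{-3*t}/2], [0, (1 - t)*e^{-3*t}, t*e^{-3*t}], [0, -t*e^{-3*t}, (t + 1)*e^{-3*t}]]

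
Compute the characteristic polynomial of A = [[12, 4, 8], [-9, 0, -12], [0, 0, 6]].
χ_A(x) = (x - 6)^3

xI - A = [[x - 12, -4, -8], [9, x, 12], [0, 0, x - 6]].

Expanding det(xI - A) along the first row:
det(xI - A) = + (x - 12)·det([[x, 12], [0, x - 6]]) - (-4)·det([[9, 12], [0, x - 6]]) + (-8)·det([[9, x], [0, 0]]).

Evaluating gives χ_A(x) = x^3 - 18x^2 + 108x - 216 = (x - 6)^3.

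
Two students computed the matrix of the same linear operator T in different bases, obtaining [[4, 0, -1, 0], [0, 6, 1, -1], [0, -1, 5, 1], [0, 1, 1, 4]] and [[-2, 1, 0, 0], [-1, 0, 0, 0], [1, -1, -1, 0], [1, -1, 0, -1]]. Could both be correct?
No.

trace(A) = 19 but trace(B) = -4. The trace is a similarity invariant, so A and B are not similar.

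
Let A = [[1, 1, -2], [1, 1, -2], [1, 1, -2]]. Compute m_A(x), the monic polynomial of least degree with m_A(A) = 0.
The characteristic polynomial factors as x^3. The minimal polynomial is ∏(x - λ)^{k_λ} where k_λ is the size of the largest Jordan block at λ.

For λ = 0: rank(A) = 1, and the largest Jordan block has size 2 (the smallest k with rank(A^k) = rank(A^(k+1))).

So m_A(x) = x^2.

m_A(x) = x^2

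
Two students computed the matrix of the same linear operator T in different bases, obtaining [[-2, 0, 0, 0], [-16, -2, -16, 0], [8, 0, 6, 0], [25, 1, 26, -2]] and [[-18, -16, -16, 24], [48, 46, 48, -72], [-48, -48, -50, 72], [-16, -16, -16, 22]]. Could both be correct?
Both have characteristic polynomial (x - 6)(x + 2)^3, but the minimal polynomial of A is (x - 6)(x + 2)^2 while the minimal polynomial of B is (x - 6)(x + 2). The minimal polynomial is a similarity invariant, so A and B are not similar.

No.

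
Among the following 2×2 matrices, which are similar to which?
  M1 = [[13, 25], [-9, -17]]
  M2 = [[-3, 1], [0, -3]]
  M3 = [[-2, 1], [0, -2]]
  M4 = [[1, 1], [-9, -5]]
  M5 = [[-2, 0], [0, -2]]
3 classes: {M1, M3, M4}, {M2}, {M5}

Characteristic polynomials: χ_{M1} = (x + 2)^2, χ_{M2} = (x + 3)^2, χ_{M3} = (x + 2)^2, χ_{M4} = (x + 2)^2, χ_{M5} = (x + 2)^2.

{M1, M3, M4}: invariant factors (x + 2)^2.

{M2}: invariant factors (x + 3)^2.

{M5}: invariant factors x + 2, x + 2.

Matrices are similar if and only if their invariant-factor lists agree; the partition into similarity classes is {M1, M3, M4}, {M2}, {M5}.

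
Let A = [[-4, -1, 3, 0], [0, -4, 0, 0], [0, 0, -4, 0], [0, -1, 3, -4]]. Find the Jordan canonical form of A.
J = [[-4, 1, 0, 0], [0, -4, 0, 0], [0, 0, -4, 0], [0, 0, 0, -4]]

The characteristic polynomial is det(xI - A) = (x + 4)^4, so the eigenvalues are -4 (algebraic multiplicity 4).

For λ = -4: rank(A + 4I) = 1, rank((A + 4I)^2) = 0. The eigenspace has dimension 4 - 1 = 3, so there are 3 Jordan blocks; the rank sequence gives block sizes [2, 1, 1].

Assembling the blocks gives the Jordan form J above.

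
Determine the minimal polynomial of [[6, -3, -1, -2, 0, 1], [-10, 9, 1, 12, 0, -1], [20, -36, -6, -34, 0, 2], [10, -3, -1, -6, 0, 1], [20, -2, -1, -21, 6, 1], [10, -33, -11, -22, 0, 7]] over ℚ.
The characteristic polynomial factors as (x - 6)^4(x + 4)^2. The minimal polynomial is ∏(x - λ)^{k_λ} where k_λ is the size of the largest Jordan block at λ.

For λ = -4: rank(A + 4I) = 4, and the largest Jordan block has size 1 (the smallest k with rank((A + 4I)^k) = rank((A + 4I)^(k+1))).
For λ = 6: rank(A - 6I) = 4, and the largest Jordan block has size 2 (the smallest k with rank((A - 6I)^k) = rank((A - 6I)^(k+1))).

So m_A(x) = (x - 6)^2(x + 4).

m_A(x) = (x - 6)^2(x + 4)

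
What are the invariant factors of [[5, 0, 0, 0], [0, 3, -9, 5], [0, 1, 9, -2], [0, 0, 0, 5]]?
x - 5, (x - 6)^2(x - 5)

The Jordan structure of A has elementary divisors (x - 5), (x - 5), (x - 6)^2. Arranging the block sizes at each eigenvalue in decreasing order and taking row products gives the invariant factors.

Invariant factors (smallest first, each dividing the next): x - 5, (x - 6)^2(x - 5).

Check: the last factor (x - 6)^2(x - 5) is the minimal polynomial, and the product (x - 6)^2(x - 5)^2 is the characteristic polynomial.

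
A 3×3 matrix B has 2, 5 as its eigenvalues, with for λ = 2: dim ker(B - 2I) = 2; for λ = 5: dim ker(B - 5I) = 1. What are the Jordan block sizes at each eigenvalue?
Jordan blocks: (2, 1), (2, 1), (5, 1)

λ = 2: successive nullity increments [2] count blocks of size ≥ k; block sizes are [1, 1].
λ = 5: successive nullity increments [1] count blocks of size ≥ k; block sizes are [1].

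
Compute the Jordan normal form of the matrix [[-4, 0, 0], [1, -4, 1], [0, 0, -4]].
J = [[-4, 1, 0], [0, -4, 0], [0, 0, -4]]

The characteristic polynomial is det(xI - A) = (x + 4)^3, so the eigenvalues are -4 (algebraic multiplicity 3).

For λ = -4: rank(A + 4I) = 1, rank((A + 4I)^2) = 0. The eigenspace has dimension 3 - 1 = 2, so there are 2 Jordan blocks; the rank sequence gives block sizes [2, 1].

Assembling the blocks gives the Jordan form J above.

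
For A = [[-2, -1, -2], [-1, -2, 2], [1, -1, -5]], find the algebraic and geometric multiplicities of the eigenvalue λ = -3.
algebraic multiplicity 3, geometric multiplicity 2

The characteristic polynomial is (x + 3)^3, so the factor x + 3 appears with exponent 3: the algebraic multiplicity is 3.

rank(A + 3I) = 1, so the eigenspace has dimension 3 - 1 = 2: the geometric multiplicity is 2.

Since 2 < 3, A is not diagonalizable.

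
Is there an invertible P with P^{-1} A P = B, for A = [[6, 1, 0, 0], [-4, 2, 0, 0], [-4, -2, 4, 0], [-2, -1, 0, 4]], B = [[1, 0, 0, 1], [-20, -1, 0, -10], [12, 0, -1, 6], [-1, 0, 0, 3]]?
trace(A) = 16 but trace(B) = 2. The trace is a similarity invariant, so A and B are not similar.

No.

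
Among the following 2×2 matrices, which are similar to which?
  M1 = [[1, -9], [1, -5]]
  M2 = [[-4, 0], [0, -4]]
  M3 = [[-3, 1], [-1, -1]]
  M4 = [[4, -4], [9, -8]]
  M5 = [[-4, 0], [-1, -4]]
Characteristic polynomials: χ_{M1} = (x + 2)^2, χ_{M2} = (x + 4)^2, χ_{M3} = (x + 2)^2, χ_{M4} = (x + 2)^2, χ_{M5} = (x + 4)^2.

{M1, M3, M4}: invariant factors (x + 2)^2.

{M2}: invariant factors x + 4, x + 4.

{M5}: invariant factors (x + 4)^2.

Matrices are similar if and only if their invariant-factor lists agree; the partition into similarity classes is {M1, M3, M4}, {M2}, {M5}.

3 classes: {M1, M3, M4}, {M2}, {M5}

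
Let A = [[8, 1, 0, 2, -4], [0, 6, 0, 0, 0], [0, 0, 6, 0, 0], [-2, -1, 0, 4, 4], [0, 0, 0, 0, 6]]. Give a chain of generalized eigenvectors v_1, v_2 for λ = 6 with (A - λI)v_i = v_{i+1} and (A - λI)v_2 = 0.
We seek v_1 ∈ ker((A - 6I)^2) \ ker(A - 6I), then set v_{i+1} = (A - 6I) v_i.

One such chain is v_1 = [[-2, 1, -1, 0, -1]]^T, v_2 = [[1, 0, 0, -1, 0]]^T. Check: (A - 6I) v_2 = [[0, 0, 0, 0, 0]]^T = 0.

v_1 = [[-2, 1, -1, 0, -1]]^T, v_2 = [[1, 0, 0, -1, 0]]^T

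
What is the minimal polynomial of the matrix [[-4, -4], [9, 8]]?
m_A(x) = (x - 2)^2

The characteristic polynomial factors as (x - 2)^2. The minimal polynomial is ∏(x - λ)^{k_λ} where k_λ is the size of the largest Jordan block at λ.

For λ = 2: rank(A - 2I) = 1, and the largest Jordan block has size 2 (the smallest k with rank((A - 2I)^k) = rank((A - 2I)^(k+1))).

So m_A(x) = (x - 2)^2.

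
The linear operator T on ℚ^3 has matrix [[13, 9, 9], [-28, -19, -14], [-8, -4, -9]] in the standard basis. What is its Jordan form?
J = [[-5, 1, 0], [0, -5, 0], [0, 0, -5]]

The characteristic polynomial is det(xI - A) = (x + 5)^3, so the eigenvalues are -5 (algebraic multiplicity 3).

For λ = -5: rank(A + 5I) = 1, rank((A + 5I)^2) = 0. The eigenspace has dimension 3 - 1 = 2, so there are 2 Jordan blocks; the rank sequence gives block sizes [2, 1].

Assembling the blocks gives the Jordan form J above.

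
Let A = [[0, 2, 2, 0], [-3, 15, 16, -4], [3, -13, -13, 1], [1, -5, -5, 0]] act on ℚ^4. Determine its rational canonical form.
The invariant factors of A (the non-unit diagonal entries of the Smith normal form of xI - A over ℚ[x]) are (x - 2)(x - 1)(x^2 + x - 1), each dividing the next. The characteristic polynomial is their product, (x - 2)(x - 1)(x^2 + x - 1).

The rational canonical form is the block-diagonal matrix of companion matrices C(f_i):
R = [[0, 0, 0, 2], [1, 0, 0, -5], [0, 1, 0, 2], [0, 0, 1, 2]].

Note the characteristic polynomial does not split into linear factors over ℚ, so A has no Jordan form over ℚ; the rational canonical form exists over any field.

R = [[0, 0, 0, 2], [1, 0, 0, -5], [0, 1, 0, 2], [0, 0, 1, 2]]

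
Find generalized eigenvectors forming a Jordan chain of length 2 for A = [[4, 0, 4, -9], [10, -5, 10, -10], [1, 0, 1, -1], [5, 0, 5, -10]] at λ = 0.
We seek v_1 ∈ ker(A^2) \ ker(A), then set v_{i+1} = A v_i.

One such chain is v_1 = [[2, 2, 0, 1]]^T, v_2 = [[-1, 0, 1, 0]]^T. Check: A v_2 = [[0, 0, 0, 0]]^T = 0.

v_1 = [[2, 2, 0, 1]]^T, v_2 = [[-1, 0, 1, 0]]^T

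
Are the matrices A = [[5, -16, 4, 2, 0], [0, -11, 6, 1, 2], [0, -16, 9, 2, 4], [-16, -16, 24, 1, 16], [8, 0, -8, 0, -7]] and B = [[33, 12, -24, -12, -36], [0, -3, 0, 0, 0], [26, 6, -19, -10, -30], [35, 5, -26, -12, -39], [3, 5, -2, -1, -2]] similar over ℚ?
Two matrices over a field are similar if and only if they have the same invariant factors.

Both A and B have characteristic polynomial (x - 1)^3(x + 3)^2 and minimal polynomial (x - 1)^2(x + 3). Computing further, both have invariant factors (x - 1)(x + 3), (x - 1)^2(x + 3). Hence A and B are similar.

Yes.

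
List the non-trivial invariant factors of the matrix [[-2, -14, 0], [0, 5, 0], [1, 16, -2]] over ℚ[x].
(x - 5)(x + 2)^2

The Jordan structure of A has elementary divisors (x + 2)^2, (x - 5). Arranging the block sizes at each eigenvalue in decreasing order and taking row products gives the invariant factors.

Invariant factors (smallest first, each dividing the next): (x - 5)(x + 2)^2.

Check: the last factor (x - 5)(x + 2)^2 is the minimal polynomial, and the product (x - 5)(x + 2)^2 is the characteristic polynomial.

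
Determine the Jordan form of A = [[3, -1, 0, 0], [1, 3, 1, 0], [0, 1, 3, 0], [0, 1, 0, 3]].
The characteristic polynomial is det(xI - A) = (x - 3)^4, so the eigenvalues are 3 (algebraic multiplicity 4).

For λ = 3: rank(A - 3I) = 2, rank((A - 3I)^2) = 1, rank((A - 3I)^3) = 0. The eigenspace has dimension 4 - 2 = 2, so there are 2 Jordan blocks; the rank sequence gives block sizes [3, 1].

Assembling the blocks gives the Jordan form J above.

J = [[3, 1, 0, 0], [0, 3, 1, 0], [0, 0, 3, 0], [0, 0, 0, 3]]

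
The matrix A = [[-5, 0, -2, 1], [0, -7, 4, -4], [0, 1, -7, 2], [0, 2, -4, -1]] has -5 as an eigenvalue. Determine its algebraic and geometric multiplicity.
The characteristic polynomial is (x + 5)^4, so the factor x + 5 appears with exponent 4: the algebraic multiplicity is 4.

rank(A + 5I) = 2, so the eigenspace has dimension 4 - 2 = 2: the geometric multiplicity is 2.

Since 2 < 4, A is not diagonalizable.

algebraic multiplicity 4, geometric multiplicity 2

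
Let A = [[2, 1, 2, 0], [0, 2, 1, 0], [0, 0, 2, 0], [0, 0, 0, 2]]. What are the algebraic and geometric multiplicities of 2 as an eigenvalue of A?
The characteristic polynomial is (x - 2)^4, so the factor x - 2 appears with exponent 4: the algebraic multiplicity is 4.

rank(A - 2I) = 2, so the eigenspace has dimension 4 - 2 = 2: the geometric multiplicity is 2.

Since 2 < 4, A is not diagonalizable.

algebraic multiplicity 4, geometric multiplicity 2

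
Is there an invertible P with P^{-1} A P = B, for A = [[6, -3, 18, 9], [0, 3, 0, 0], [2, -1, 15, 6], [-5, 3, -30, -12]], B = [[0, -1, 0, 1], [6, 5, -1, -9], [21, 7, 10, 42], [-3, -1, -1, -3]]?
Yes.

Two matrices over a field are similar if and only if they have the same invariant factors.

Both A and B have characteristic polynomial (x - 3)^4 and minimal polynomial (x - 3)^2. Computing further, both have invariant factors (x - 3)^2, (x - 3)^2. Hence A and B are similar.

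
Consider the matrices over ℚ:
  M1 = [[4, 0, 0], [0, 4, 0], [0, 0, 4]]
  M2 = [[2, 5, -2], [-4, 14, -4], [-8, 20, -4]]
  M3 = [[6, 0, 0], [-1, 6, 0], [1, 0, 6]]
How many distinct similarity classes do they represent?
3 classes: {M1}, {M2}, {M3}

Characteristic polynomials: χ_{M1} = (x - 4)^3, χ_{M2} = (x - 4)^3, χ_{M3} = (x - 6)^3.

{M1}: invariant factors x - 4, x - 4, x - 4.

{M2}: invariant factors x - 4, (x - 4)^2.

{M3}: invariant factors x - 6, (x - 6)^2.

Matrices are similar if and only if their invariant-factor lists agree; the partition into similarity classes is {M1}, {M2}, {M3}.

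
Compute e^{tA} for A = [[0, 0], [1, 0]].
A has Jordan form J = [[0, 1], [0, 0]] with A = PJP^{-1}, so e^{tA} = P e^{tJ} P^{-1}.

For a Jordan block J_k(λ), e^{tJ_k(λ)} = e^{λt} · (I + tN + t^2 N^2/2! + ... + t^{k-1} N^{k-1}/(k-1)!) where N is the nilpotent superdiagonal part.

Assembling the blocks and conjugating back gives the entries of e^{tA} as shown above.

e^{tA} = [[1, 0], [t, 1]]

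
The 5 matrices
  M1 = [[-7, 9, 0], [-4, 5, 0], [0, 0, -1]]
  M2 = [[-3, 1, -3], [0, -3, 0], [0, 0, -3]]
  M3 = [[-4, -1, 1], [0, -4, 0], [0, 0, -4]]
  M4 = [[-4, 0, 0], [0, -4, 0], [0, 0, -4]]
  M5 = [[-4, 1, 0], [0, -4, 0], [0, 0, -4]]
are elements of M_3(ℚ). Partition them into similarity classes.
Characteristic polynomials: χ_{M1} = (x + 1)^3, χ_{M2} = (x + 3)^3, χ_{M3} = (x + 4)^3, χ_{M4} = (x + 4)^3, χ_{M5} = (x + 4)^3.

{M1}: invariant factors x + 1, (x + 1)^2.

{M2}: invariant factors x + 3, (x + 3)^2.

{M3, M5}: invariant factors x + 4, (x + 4)^2.

{M4}: invariant factors x + 4, x + 4, x + 4.

Matrices are similar if and only if their invariant-factor lists agree; the partition into similarity classes is {M1}, {M2}, {M3, M5}, {M4}.

4 classes: {M1}, {M2}, {M3, M5}, {M4}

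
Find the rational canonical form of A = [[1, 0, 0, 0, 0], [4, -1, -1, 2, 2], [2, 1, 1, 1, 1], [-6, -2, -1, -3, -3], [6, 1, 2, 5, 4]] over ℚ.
The invariant factors of A (the non-unit diagonal entries of the Smith normal form of xI - A over ℚ[x]) are x - 1, (x - 1)(x^3 + 4x + 3), each dividing the next. The characteristic polynomial is their product, (x - 1)^2(x^3 + 4x + 3).

The rational canonical form is the block-diagonal matrix of companion matrices C(f_i):
R = [[1, 0, 0, 0, 0], [0, 0, 0, 0, 3], [0, 1, 0, 0, 1], [0, 0, 1, 0, -4], [0, 0, 0, 1, 1]].

Note the characteristic polynomial does not split into linear factors over ℚ, so A has no Jordan form over ℚ; the rational canonical form exists over any field.

R = [[1, 0, 0, 0, 0], [0, 0, 0, 0, 3], [0, 1, 0, 0, 1], [0, 0, 1, 0, -4], [0, 0, 0, 1, 1]]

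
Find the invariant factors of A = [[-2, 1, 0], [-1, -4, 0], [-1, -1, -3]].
The Jordan structure of A has elementary divisors (x + 3)^2, (x + 3). Arranging the block sizes at each eigenvalue in decreasing order and taking row products gives the invariant factors.

Invariant factors (smallest first, each dividing the next): x + 3, (x + 3)^2.

Check: the last factor (x + 3)^2 is the minimal polynomial, and the product (x + 3)^3 is the characteristic polynomial.

x + 3, (x + 3)^2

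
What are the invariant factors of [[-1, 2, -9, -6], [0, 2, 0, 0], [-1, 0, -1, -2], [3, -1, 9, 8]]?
(x - 2)^2, (x - 2)^2

The Jordan structure of A has elementary divisors (x - 2)^2, (x - 2)^2. Arranging the block sizes at each eigenvalue in decreasing order and taking row products gives the invariant factors.

Invariant factors (smallest first, each dividing the next): (x - 2)^2, (x - 2)^2.

Check: the last factor (x - 2)^2 is the minimal polynomial, and the product (x - 2)^4 is the characteristic polynomial.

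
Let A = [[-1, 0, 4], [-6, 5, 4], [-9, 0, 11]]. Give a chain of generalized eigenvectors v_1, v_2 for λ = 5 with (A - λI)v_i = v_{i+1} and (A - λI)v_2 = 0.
v_1 = [[1, 1, 1]]^T, v_2 = [[-2, -2, -3]]^T

We seek v_1 ∈ ker((A - 5I)^2) \ ker(A - 5I), then set v_{i+1} = (A - 5I) v_i.

One such chain is v_1 = [[1, 1, 1]]^T, v_2 = [[-2, -2, -3]]^T. Check: (A - 5I) v_2 = [[0, 0, 0]]^T = 0.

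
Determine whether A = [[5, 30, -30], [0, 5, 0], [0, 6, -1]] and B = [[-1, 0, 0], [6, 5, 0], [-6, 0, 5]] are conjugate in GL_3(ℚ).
Two matrices over a field are similar if and only if they have the same invariant factors.

Both A and B have characteristic polynomial (x - 5)^2(x + 1) and minimal polynomial (x - 5)(x + 1). Computing further, both have invariant factors x - 5, (x - 5)(x + 1). Hence A and B are similar.

Yes.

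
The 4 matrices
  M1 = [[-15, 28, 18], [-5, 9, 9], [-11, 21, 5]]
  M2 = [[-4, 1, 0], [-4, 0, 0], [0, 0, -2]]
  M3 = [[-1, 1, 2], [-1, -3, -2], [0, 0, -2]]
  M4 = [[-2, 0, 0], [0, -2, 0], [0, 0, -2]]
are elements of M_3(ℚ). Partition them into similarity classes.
Characteristic polynomials: χ_{M1} = (x - 2)^2(x + 5), χ_{M2} = (x + 2)^3, χ_{M3} = (x + 2)^3, χ_{M4} = (x + 2)^3.

{M1}: invariant factors (x - 2)^2(x + 5).

{M2, M3}: invariant factors x + 2, (x + 2)^2.

{M4}: invariant factors x + 2, x + 2, x + 2.

Matrices are similar if and only if their invariant-factor lists agree; the partition into similarity classes is {M1}, {M2, M3}, {M4}.

3 classes: {M1}, {M2, M3}, {M4}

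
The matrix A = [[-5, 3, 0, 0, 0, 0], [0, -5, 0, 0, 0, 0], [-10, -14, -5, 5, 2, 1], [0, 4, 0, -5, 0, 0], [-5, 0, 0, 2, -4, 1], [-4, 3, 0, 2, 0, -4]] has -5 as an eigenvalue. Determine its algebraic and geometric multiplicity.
algebraic multiplicity 4, geometric multiplicity 2

The characteristic polynomial is (x + 4)^2(x + 5)^4, so the factor x + 5 appears with exponent 4: the algebraic multiplicity is 4.

rank(A + 5I) = 4, so the eigenspace has dimension 6 - 4 = 2: the geometric multiplicity is 2.

Since 2 < 4, A is not diagonalizable.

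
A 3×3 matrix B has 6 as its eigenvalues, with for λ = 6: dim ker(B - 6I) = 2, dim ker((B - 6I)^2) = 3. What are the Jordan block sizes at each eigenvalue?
λ = 6: successive nullity increments [2, 1] count blocks of size ≥ k; block sizes are [2, 1].

Jordan blocks: (6, 2), (6, 1)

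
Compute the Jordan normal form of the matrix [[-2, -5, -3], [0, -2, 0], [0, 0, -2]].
The characteristic polynomial is det(xI - A) = (x + 2)^3, so the eigenvalues are -2 (algebraic multiplicity 3).

For λ = -2: rank(A + 2I) = 1, rank((A + 2I)^2) = 0. The eigenspace has dimension 3 - 1 = 2, so there are 2 Jordan blocks; the rank sequence gives block sizes [2, 1].

Assembling the blocks gives the Jordan form J above.

J = [[-2, 1, 0], [0, -2, 0], [0, 0, -2]]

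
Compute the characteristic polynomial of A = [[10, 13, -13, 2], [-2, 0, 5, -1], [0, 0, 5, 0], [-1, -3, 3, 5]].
xI - A = [[x - 10, -13, 13, -2], [2, x, -5, 1], [0, 0, x - 5, 0], [1, 3, -3, x - 5]].

Expanding det(xI - A) along the first row:
det(xI - A) = + (x - 10)·det([[x, -5, 1], [0, x - 5, 0], [3, -3, x - 5]]) - (-13)·det([[2, -5, 1], [0, x - 5, 0], [1, -3, x - 5]]) + (13)·det([[2, x, 1], [0, 0, 0], [1, 3, x - 5]]) - (-2)·det([[2, x, -5], [0, 0, x - 5], [1, 3, -3]]).

Evaluating gives χ_A(x) = x^4 - 20x^3 + 150x^2 - 500x + 625 = (x - 5)^4.

χ_A(x) = (x - 5)^4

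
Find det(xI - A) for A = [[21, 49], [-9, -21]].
xI - A = [[x - 21, -49], [9, x + 21]].

Expanding det(xI - A) along the first row:
det(xI - A) = + (x - 21)·det([[x + 21]]) - (-49)·det([[9]]).

Evaluating gives χ_A(x) = x^2.

χ_A(x) = x^2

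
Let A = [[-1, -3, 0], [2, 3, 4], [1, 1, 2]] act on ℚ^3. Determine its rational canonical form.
R = [[0, 0, -2], [1, 0, -3], [0, 1, 4]]

The invariant factors of A (the non-unit diagonal entries of the Smith normal form of xI - A over ℚ[x]) are (x - 2)(x^2 - 2x - 1), each dividing the next. The characteristic polynomial is their product, (x - 2)(x^2 - 2x - 1).

The rational canonical form is the block-diagonal matrix of companion matrices C(f_i):
R = [[0, 0, -2], [1, 0, -3], [0, 1, 4]].

Note the characteristic polynomial does not split into linear factors over ℚ, so A has no Jordan form over ℚ; the rational canonical form exists over any field.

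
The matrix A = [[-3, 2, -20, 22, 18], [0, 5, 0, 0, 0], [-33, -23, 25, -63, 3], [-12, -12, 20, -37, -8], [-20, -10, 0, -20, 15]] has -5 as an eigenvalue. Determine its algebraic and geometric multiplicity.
algebraic multiplicity 2, geometric multiplicity 2

The characteristic polynomial is (x - 5)^3(x + 5)^2, so the factor x + 5 appears with exponent 2: the algebraic multiplicity is 2.

rank(A + 5I) = 3, so the eigenspace has dimension 5 - 3 = 2: the geometric multiplicity is 2.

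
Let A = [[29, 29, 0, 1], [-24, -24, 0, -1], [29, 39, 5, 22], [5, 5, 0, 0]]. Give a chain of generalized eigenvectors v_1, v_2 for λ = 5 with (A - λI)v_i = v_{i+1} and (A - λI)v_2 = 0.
v_1 = [[6, -5, 0, 1]]^T, v_2 = [[0, 0, 1, 0]]^T

We seek v_1 ∈ ker((A - 5I)^2) \ ker(A - 5I), then set v_{i+1} = (A - 5I) v_i.

One such chain is v_1 = [[6, -5, 0, 1]]^T, v_2 = [[0, 0, 1, 0]]^T. Check: (A - 5I) v_2 = [[0, 0, 0, 0]]^T = 0.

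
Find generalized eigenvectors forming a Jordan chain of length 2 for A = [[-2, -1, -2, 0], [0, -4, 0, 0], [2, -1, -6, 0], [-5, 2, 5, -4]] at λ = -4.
We seek v_1 ∈ ker((A + 4I)^2) \ ker(A + 4I), then set v_{i+1} = (A + 4I) v_i.

One such chain is v_1 = [[-1, -1, 0, 1]]^T, v_2 = [[-1, 0, -1, 3]]^T. Check: (A + 4I) v_2 = [[0, 0, 0, 0]]^T = 0.

v_1 = [[-1, -1, 0, 1]]^T, v_2 = [[-1, 0, -1, 3]]^T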